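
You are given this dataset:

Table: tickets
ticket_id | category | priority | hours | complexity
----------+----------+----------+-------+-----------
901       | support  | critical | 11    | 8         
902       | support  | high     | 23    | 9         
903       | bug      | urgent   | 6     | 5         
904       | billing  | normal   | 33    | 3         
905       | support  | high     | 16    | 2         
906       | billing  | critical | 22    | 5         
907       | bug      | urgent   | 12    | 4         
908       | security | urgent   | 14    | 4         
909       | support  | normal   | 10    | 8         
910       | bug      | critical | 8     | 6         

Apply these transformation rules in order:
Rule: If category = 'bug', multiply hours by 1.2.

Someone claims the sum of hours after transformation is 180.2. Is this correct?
No, the correct result is 160.2.

Step 1: Calculate the correct sum after transformation
Step 2: Apply multiplier 1.2 to records where category = 'bug'
Step 3: Correct result = 160.2
Step 4: Claimed result = 180.2
Step 5: 160.2 ≠ 180.2
Conclusion: The claimed result is incorrect. The correct answer is 160.2.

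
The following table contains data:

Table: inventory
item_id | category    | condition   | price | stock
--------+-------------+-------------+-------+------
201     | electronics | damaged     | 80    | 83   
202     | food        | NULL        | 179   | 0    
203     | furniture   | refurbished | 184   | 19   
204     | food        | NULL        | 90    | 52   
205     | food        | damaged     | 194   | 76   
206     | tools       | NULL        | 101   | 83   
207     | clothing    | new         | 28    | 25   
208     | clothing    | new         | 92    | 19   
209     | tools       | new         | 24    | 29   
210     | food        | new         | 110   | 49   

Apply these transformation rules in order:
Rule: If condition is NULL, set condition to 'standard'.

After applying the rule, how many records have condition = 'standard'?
3

Step 1: Count records where condition IS NULL
Step 2: Found 3 records with NULL condition
Step 3: These records will have condition set to 'standard'
Step 4: Records already having condition = 'standard': 0
Step 5: Answer: 3 + 0 = 3 records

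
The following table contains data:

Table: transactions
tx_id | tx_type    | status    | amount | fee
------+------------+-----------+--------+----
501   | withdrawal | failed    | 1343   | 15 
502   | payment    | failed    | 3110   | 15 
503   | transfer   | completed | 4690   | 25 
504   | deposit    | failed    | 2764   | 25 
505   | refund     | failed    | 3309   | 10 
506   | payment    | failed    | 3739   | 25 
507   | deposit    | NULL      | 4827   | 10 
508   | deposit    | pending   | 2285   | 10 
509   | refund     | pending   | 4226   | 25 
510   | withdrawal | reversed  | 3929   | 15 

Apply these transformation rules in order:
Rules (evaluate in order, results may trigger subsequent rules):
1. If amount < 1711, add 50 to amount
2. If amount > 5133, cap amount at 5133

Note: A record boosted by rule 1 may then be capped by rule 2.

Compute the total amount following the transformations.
34272

Step 1: Apply rule 1 to records with amount < 1711
  - 1 records get bonus of 50
  - Of these, 0 records then exceed 5133 and get capped
Step 2: Apply rule 2 to records with amount > 5133
  - 0 records (original) are capped
Step 3: Calculate final sum = 34272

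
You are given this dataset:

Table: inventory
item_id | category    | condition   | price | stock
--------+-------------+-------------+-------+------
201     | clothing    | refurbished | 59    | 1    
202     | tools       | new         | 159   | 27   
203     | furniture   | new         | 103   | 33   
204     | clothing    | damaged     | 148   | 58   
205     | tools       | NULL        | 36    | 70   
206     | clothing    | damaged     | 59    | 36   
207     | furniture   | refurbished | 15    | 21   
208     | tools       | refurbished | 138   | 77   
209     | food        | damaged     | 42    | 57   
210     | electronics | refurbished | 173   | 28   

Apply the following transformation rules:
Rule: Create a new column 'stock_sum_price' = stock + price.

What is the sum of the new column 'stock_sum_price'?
1340

Step 1: For each record, compute stock + price
Example calculations:
  1 + 59 = 60
  27 + 159 = 186
  33 + 103 = 136
  ...
Step 2: Sum all derived values
Step 3: Total = 1340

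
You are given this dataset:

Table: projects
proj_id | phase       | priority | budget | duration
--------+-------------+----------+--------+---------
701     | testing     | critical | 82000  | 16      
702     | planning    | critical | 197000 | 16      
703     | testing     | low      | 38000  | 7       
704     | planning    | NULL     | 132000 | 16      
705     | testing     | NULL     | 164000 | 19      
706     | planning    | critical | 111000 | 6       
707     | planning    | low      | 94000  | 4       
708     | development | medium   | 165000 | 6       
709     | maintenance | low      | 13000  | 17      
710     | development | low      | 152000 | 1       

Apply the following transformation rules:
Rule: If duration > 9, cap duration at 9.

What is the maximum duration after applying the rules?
9

Step 1: Original maximum duration = 19
Step 2: Apply cap at 9
Step 3: 5 records had duration > 9 and were capped
Step 4: Maximum after transformation = 9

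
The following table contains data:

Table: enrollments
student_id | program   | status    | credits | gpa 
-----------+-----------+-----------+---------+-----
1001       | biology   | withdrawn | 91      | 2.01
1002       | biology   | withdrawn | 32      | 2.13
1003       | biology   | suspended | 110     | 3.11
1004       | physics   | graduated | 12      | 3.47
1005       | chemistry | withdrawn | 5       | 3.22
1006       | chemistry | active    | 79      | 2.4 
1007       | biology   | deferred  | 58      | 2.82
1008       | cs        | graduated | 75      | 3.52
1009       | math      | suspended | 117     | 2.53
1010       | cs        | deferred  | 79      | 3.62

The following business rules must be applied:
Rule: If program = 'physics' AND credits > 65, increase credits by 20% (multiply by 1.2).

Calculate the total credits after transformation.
658

Step 1: Find records where program = 'physics' AND credits > 65
Step 2: 0 records match, summing to 0
Step 3: After multiplier: 0 × 1.2 = 0.0
Step 4: Unaffected records sum: 658
Step 5: Final sum = 0.0 + 658 = 658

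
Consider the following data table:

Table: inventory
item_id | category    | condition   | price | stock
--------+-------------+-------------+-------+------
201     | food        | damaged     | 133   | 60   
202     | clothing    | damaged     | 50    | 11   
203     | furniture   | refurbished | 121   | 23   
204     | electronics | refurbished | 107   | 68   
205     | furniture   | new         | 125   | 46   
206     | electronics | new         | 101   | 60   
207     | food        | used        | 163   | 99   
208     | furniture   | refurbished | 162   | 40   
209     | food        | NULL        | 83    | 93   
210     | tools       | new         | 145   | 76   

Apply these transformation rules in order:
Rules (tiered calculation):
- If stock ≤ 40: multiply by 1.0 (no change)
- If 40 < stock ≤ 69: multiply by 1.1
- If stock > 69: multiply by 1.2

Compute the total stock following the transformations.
653.0

Step 1: Tier 1 (stock ≤ 40): 3 records, sum = 74 × 1.0 = 74.0
Step 2: Tier 2 (40 < stock ≤ 69): 4 records, sum = 234 × 1.1 = 257.4
Step 3: Tier 3 (stock > 69): 3 records, sum = 268 × 1.2 = 321.6
Step 4: Final sum = 74.0 + 257.4 + 321.6 = 653.0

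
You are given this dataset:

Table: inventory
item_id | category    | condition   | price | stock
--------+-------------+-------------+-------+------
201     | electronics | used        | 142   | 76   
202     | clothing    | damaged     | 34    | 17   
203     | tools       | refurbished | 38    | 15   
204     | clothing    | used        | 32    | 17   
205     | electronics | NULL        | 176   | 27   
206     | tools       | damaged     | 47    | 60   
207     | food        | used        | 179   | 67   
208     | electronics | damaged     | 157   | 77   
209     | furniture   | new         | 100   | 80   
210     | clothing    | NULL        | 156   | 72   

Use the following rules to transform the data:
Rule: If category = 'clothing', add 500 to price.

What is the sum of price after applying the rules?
2561

Step 1: Count records where category = 'clothing': 3
Step 2: Total bonus added: 3 × 500 = 1500
Step 3: Original sum of price: 1061
Step 4: Final sum = 1061 + 1500 = 2561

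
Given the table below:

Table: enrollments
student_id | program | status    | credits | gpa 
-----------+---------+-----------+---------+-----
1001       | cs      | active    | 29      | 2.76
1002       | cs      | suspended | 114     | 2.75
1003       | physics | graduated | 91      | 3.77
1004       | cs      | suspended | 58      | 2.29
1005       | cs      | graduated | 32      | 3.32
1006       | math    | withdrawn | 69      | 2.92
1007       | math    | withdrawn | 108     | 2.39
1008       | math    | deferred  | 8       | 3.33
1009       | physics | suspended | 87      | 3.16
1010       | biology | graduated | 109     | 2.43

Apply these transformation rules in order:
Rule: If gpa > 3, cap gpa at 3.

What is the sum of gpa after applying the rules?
27.54

Step 1: 4 records have gpa > 3
Step 2: These records originally summed to 13.58
Step 3: After capping: 4 × 3 = 12
Step 4: Unaffected records sum: 15.54
Step 5: Final sum = 12 + 15.54 = 27.54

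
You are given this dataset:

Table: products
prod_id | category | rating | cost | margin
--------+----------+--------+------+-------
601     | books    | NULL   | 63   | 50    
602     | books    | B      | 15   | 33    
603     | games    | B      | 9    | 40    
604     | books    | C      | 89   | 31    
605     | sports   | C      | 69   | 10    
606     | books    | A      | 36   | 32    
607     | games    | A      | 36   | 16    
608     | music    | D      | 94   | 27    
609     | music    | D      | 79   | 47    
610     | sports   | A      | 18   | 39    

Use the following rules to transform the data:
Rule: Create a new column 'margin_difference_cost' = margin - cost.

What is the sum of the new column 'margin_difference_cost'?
-183

Step 1: For each record, compute margin - cost
Example calculations:
  50 - 63 = -13
  33 - 15 = 18
  40 - 9 = 31
  ...
Step 2: Sum all derived values
Step 3: Total = -183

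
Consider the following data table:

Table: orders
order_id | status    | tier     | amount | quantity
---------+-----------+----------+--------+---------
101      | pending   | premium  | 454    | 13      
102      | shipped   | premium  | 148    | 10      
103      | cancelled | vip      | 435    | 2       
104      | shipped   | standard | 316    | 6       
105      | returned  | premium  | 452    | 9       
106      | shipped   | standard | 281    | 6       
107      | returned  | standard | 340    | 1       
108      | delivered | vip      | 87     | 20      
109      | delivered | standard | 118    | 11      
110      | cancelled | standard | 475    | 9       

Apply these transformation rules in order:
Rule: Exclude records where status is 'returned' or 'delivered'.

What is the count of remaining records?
6

Step 1: Count records to exclude
  - 2 (returned) + 2 (delivered) = 4 records
Step 2: Total records: 10
Step 3: Remaining = 10 - 4 = 6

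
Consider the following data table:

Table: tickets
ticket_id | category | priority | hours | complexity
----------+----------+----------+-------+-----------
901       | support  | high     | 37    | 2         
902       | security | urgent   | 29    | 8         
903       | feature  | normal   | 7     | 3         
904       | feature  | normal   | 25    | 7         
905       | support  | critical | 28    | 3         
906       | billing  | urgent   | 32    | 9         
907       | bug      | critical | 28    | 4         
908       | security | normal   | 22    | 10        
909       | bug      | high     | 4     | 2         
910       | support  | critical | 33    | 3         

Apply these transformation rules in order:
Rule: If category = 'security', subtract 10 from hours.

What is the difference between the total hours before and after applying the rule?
20

Step 1: Original sum of hours = 245
Step 2: 2 records have category = 'security'
Step 3: Each affected record changes by -10
Step 4: Total change = 2 × -10 = -20
Step 5: New sum = 245 + -20 = 225
Step 6: Difference = |225 - 245| = 20
        (Sum decreased by 20)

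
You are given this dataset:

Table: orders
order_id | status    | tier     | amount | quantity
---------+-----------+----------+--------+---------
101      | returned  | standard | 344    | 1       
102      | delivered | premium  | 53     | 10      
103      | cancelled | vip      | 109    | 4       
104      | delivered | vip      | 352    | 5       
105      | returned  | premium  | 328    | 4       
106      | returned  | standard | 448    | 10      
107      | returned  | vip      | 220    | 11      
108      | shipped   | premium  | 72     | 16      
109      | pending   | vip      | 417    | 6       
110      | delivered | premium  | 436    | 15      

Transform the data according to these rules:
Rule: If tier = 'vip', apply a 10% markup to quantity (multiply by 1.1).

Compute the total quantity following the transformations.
84.6

Step 1: Records with tier = 'vip' have total quantity = 26
Step 2: Apply multiplier: 26 × 1.1 = 28.6
Step 3: Other records total: 56
Step 4: Final sum = 28.6 + 56 = 84.6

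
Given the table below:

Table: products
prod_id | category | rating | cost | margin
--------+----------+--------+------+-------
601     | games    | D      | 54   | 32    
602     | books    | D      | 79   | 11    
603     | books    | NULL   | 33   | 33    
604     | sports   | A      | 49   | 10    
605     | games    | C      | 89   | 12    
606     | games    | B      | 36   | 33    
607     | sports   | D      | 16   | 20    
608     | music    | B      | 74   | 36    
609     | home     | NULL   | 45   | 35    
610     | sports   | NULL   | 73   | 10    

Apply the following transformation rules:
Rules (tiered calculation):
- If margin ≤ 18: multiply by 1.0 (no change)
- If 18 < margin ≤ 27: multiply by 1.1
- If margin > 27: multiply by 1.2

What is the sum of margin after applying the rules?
267.8

Step 1: Tier 1 (margin ≤ 18): 4 records, sum = 43 × 1.0 = 43.0
Step 2: Tier 2 (18 < margin ≤ 27): 1 records, sum = 20 × 1.1 = 22.0
Step 3: Tier 3 (margin > 27): 5 records, sum = 169 × 1.2 = 202.8
Step 4: Final sum = 43.0 + 22.0 + 202.8 = 267.8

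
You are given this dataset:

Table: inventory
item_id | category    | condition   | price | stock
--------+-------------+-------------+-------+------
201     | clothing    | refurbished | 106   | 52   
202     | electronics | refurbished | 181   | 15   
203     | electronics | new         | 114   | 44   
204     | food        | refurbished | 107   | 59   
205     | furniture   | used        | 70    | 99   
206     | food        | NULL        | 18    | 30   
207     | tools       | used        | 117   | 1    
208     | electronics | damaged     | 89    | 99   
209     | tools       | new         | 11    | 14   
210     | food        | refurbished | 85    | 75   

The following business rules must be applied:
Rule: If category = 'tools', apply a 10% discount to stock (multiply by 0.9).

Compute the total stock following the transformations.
486.5

Step 1: Records with category = 'tools' have total stock = 15
Step 2: Apply multiplier: 15 × 0.9 = 13.5
Step 3: Other records total: 473
Step 4: Final sum = 13.5 + 473 = 486.5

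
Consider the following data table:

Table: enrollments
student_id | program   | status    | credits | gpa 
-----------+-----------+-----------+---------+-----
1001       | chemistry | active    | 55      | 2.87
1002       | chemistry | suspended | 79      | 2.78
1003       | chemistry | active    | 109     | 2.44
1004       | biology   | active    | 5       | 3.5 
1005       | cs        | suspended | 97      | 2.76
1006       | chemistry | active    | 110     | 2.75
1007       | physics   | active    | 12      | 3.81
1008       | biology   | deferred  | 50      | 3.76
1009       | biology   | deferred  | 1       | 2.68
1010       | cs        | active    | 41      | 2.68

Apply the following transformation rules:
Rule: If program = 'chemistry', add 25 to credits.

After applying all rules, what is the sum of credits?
659

Step 1: Count records where program = 'chemistry': 4
Step 2: Total bonus added: 4 × 25 = 100
Step 3: Original sum of credits: 559
Step 4: Final sum = 559 + 100 = 659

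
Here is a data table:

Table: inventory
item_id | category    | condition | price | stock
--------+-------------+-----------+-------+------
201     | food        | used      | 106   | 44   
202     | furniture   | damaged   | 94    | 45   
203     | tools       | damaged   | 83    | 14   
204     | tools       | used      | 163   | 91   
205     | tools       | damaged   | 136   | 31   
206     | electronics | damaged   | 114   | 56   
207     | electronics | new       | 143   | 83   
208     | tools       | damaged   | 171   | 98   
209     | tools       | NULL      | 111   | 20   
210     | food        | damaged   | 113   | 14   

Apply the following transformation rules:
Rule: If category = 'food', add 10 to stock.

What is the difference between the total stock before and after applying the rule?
20

Step 1: Original sum of stock = 496
Step 2: 2 records have category = 'food'
Step 3: Each affected record changes by 10
Step 4: Total change = 2 × 10 = 20
Step 5: New sum = 496 + 20 = 516
Step 6: Difference = |516 - 496| = 20
        (Sum increased by 20)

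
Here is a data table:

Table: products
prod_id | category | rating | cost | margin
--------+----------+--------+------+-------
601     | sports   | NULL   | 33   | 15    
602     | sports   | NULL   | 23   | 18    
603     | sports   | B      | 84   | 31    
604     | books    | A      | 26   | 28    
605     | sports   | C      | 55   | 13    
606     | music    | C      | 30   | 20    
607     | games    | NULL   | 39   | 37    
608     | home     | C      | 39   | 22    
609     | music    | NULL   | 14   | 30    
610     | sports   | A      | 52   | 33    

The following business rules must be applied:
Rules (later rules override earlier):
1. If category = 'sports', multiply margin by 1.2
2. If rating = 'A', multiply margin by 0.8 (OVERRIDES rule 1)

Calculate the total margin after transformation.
250.2

Step 1: Rule 2 takes priority for records with rating = 'A'
  - 2 records: 61 × 0.8 = 48.8
Step 2: Rule 1 applies to remaining records with category = 'sports'
  - 4 records: 77 × 1.2 = 92.4
Step 3: Other records unchanged: 109
Step 4: Final sum = 48.8 + 92.4 + 109 = 250.2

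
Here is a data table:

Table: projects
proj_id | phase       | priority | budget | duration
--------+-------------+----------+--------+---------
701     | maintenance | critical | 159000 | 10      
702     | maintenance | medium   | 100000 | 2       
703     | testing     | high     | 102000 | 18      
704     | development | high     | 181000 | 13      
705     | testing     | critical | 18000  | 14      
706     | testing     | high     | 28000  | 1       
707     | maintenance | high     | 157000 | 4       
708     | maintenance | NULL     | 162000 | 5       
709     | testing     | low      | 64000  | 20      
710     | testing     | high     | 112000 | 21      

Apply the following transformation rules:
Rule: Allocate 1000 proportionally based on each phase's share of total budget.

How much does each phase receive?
development: 167.13, maintenance: 533.7, testing: 299.17

Step 1: Calculate total budget = 1083000
Step 2: Calculate each phase's proportion:
  development: 181000/1083000 = 16.71% → 167.13
  maintenance: 578000/1083000 = 53.37% → 533.7
  testing: 324000/1083000 = 29.92% → 299.17
Step 3: Verify: sum of allocations ≈ 1000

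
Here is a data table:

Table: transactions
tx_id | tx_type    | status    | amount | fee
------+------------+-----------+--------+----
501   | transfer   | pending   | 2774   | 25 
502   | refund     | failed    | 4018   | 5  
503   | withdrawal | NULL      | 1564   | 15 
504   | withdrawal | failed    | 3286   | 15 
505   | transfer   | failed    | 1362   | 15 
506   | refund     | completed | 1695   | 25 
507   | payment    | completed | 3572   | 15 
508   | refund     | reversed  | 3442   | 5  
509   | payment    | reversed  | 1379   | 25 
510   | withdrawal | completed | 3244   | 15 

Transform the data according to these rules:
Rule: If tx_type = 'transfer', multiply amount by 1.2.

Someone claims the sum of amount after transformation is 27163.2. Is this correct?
Yes, the result is correct.

Step 1: Calculate the correct sum after transformation
Step 2: Apply multiplier 1.2 to records where tx_type = 'transfer'
Step 3: Correct result = 27163.2
Step 4: Claimed result = 27163.2
Step 5: 27163.2 = 27163.2 ✓
Conclusion: The claimed result is correct.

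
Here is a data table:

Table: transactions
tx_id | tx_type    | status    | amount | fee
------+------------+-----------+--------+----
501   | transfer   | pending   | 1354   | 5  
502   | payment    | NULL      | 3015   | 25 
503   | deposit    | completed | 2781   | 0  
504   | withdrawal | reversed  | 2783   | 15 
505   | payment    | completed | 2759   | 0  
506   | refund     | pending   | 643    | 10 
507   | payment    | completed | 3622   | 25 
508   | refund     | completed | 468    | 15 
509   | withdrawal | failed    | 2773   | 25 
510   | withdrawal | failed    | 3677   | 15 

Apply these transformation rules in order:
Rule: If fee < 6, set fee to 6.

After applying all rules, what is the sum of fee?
148

Step 1: 3 records have fee < 6
Step 2: These records originally summed to 5
Step 3: After setting to minimum: 3 × 6 = 18
Step 4: Unaffected records sum: 130
Step 5: Final sum = 18 + 130 = 148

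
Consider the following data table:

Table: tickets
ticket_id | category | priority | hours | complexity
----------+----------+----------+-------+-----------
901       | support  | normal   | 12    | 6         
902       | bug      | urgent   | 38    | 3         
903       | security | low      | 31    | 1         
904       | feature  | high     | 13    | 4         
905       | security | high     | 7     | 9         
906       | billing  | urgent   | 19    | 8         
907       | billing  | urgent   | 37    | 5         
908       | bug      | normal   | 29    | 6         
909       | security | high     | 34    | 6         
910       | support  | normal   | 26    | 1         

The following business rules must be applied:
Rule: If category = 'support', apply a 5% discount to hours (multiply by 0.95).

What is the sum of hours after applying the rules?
244.1

Step 1: Records with category = 'support' have total hours = 38
Step 2: Apply multiplier: 38 × 0.95 = 36.1
Step 3: Other records total: 208
Step 4: Final sum = 36.1 + 208 = 244.1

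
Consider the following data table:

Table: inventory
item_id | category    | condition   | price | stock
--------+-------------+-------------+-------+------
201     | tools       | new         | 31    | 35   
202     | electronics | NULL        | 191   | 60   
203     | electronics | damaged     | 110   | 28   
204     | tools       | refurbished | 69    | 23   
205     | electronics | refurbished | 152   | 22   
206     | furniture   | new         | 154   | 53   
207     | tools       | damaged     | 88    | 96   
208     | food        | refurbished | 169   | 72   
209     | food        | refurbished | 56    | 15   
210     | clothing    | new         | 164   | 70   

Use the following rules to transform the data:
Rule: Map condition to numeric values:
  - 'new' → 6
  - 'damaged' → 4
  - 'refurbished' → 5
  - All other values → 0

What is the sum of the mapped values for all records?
46

Step 1: Apply mapping to each record
Step 2: Count by status:
  'new': 3 records × 6 = 18
  'damaged': 2 records × 4 = 8
  'refurbished': 4 records × 5 = 20
Step 3: Sum all mapped values = 46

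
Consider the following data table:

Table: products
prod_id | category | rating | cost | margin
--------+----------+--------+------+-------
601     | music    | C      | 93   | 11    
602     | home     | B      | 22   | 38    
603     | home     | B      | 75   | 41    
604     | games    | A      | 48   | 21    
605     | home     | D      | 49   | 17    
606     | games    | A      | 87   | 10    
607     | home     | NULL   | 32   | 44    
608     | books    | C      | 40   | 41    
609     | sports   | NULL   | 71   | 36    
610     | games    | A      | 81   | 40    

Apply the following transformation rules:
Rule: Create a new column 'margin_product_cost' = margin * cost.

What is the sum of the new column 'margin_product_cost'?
16489

Step 1: For each record, compute margin * cost
Example calculations:
  11 * 93 = 1023
  38 * 22 = 836
  41 * 75 = 3075
  ...
Step 2: Sum all derived values
Step 3: Total = 16489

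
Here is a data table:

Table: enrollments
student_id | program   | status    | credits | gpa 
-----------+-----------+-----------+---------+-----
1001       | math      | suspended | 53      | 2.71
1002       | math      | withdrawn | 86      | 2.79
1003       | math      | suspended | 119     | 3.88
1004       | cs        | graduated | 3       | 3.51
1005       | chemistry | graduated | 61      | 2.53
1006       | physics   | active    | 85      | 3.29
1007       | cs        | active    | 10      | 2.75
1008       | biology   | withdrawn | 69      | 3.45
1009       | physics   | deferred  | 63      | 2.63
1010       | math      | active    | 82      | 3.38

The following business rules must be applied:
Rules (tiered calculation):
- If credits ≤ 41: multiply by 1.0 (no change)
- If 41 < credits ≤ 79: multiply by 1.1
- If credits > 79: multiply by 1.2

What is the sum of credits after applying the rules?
730.0

Step 1: Tier 1 (credits ≤ 41): 2 records, sum = 13 × 1.0 = 13.0
Step 2: Tier 2 (41 < credits ≤ 79): 4 records, sum = 246 × 1.1 = 270.6
Step 3: Tier 3 (credits > 79): 4 records, sum = 372 × 1.2 = 446.4
Step 4: Final sum = 13.0 + 270.6 + 446.4 = 730.0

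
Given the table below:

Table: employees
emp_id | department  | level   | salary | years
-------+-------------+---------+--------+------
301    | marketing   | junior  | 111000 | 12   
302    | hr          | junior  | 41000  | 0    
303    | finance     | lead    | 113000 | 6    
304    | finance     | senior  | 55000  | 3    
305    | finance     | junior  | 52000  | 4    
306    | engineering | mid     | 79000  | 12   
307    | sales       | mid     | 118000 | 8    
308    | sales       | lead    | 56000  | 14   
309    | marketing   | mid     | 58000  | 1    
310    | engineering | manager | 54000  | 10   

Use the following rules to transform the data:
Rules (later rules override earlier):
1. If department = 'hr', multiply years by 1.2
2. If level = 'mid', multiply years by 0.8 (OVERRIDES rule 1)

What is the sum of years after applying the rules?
65.8

Step 1: Rule 2 takes priority for records with level = 'mid'
  - 3 records: 21 × 0.8 = 16.8
Step 2: Rule 1 applies to remaining records with department = 'hr'
  - 1 records: 0 × 1.2 = 0.0
Step 3: Other records unchanged: 49
Step 4: Final sum = 16.8 + 0.0 + 49 = 65.8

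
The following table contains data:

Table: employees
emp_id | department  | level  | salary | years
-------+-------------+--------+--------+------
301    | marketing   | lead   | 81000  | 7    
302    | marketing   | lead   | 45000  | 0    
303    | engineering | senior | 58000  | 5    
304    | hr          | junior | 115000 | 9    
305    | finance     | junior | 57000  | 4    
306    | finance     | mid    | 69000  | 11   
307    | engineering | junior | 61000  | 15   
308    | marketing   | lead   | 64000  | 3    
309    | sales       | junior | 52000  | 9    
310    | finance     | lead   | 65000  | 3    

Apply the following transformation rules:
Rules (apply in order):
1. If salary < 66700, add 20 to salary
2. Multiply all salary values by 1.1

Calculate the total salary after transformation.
733854.0

Step 1: Apply Rule 1 - Add 20 to records with salary < 66700
  - 7 records affected: 402000 + (7 × 20) = 402140
  - Unaffected records: 265000
  - Sum after Rule 1: 667140
Step 2: Apply Rule 2 - Multiply all by 1.1
  - 667140 × 1.1 = 733854.0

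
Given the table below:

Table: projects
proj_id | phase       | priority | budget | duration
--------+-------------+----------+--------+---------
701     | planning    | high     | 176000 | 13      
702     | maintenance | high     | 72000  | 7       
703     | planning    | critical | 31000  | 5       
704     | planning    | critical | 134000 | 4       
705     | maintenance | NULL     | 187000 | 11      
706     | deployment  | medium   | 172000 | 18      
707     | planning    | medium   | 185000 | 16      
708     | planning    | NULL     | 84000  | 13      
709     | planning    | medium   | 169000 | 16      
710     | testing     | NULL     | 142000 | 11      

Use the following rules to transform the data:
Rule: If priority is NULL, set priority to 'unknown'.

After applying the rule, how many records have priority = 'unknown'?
3

Step 1: Count records where priority IS NULL
Step 2: Found 3 records with NULL priority
Step 3: These records will have priority set to 'unknown'
Step 4: Records already having priority = 'unknown': 0
Step 5: Answer: 3 + 0 = 3 records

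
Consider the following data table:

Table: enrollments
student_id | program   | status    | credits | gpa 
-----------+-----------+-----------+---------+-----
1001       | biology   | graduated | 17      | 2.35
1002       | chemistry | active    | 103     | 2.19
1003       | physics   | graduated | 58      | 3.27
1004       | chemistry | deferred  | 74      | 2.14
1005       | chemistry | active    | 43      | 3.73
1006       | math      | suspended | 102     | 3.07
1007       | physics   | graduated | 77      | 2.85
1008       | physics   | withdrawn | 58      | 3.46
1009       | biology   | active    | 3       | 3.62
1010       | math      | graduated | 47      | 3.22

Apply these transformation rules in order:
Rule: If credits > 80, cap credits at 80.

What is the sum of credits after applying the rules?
537

Step 1: 2 records have credits > 80
Step 2: These records originally summed to 205
Step 3: After capping: 2 × 80 = 160
Step 4: Unaffected records sum: 377
Step 5: Final sum = 160 + 377 = 537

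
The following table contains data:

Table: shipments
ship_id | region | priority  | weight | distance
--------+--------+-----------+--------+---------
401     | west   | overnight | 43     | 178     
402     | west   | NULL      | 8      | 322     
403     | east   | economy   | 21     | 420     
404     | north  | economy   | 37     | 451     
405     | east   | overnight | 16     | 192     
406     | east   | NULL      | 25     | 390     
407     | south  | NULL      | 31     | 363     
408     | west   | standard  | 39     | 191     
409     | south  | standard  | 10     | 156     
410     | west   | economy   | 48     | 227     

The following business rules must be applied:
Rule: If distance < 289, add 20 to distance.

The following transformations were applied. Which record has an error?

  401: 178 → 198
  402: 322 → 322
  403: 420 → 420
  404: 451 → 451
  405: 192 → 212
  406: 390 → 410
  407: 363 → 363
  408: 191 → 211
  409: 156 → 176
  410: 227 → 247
Record 406 has an error. The correct transformed value should be 390, not 410.

Step 1: Check each record against the rule
Step 2: Record 406 has distance = 390
Step 3: Since 390 >= 289, the bonus should not have been applied
Step 4: Correct value = 390, but claimed value = 410
Conclusion: Record 406 has the error.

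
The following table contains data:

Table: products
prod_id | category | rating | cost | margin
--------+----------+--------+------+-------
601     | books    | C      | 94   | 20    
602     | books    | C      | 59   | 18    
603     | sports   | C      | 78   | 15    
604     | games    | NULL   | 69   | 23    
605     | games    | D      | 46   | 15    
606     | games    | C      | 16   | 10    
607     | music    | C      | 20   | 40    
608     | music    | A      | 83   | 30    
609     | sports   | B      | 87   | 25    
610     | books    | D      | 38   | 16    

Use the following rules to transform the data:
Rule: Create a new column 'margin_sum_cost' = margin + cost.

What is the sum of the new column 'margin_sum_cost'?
802

Step 1: For each record, compute margin + cost
Example calculations:
  20 + 94 = 114
  18 + 59 = 77
  15 + 78 = 93
  ...
Step 2: Sum all derived values
Step 3: Total = 802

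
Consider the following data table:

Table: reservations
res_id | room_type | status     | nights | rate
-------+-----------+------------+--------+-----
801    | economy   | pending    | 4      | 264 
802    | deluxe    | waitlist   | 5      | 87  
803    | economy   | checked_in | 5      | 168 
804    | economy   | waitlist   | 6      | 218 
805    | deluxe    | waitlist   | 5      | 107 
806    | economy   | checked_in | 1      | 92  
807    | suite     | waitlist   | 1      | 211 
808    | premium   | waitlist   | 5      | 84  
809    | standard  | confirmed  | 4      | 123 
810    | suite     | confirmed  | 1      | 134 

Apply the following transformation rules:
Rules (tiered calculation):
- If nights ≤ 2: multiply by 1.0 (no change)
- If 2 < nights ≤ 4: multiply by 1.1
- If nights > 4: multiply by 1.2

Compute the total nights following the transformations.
43.0

Step 1: Tier 1 (nights ≤ 2): 3 records, sum = 3 × 1.0 = 3.0
Step 2: Tier 2 (2 < nights ≤ 4): 2 records, sum = 8 × 1.1 = 8.8
Step 3: Tier 3 (nights > 4): 5 records, sum = 26 × 1.2 = 31.2
Step 4: Final sum = 3.0 + 8.8 + 31.2 = 43.0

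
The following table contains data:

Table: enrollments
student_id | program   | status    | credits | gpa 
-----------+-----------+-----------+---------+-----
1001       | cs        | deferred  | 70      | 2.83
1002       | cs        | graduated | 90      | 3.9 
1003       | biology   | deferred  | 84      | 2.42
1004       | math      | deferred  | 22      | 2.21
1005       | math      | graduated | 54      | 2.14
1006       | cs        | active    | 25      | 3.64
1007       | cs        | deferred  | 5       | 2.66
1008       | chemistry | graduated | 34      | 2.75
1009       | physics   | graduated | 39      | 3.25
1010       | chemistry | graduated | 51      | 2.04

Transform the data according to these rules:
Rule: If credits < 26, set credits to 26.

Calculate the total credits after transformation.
500

Step 1: 3 records have credits < 26
Step 2: These records originally summed to 52
Step 3: After setting to minimum: 3 × 26 = 78
Step 4: Unaffected records sum: 422
Step 5: Final sum = 78 + 422 = 500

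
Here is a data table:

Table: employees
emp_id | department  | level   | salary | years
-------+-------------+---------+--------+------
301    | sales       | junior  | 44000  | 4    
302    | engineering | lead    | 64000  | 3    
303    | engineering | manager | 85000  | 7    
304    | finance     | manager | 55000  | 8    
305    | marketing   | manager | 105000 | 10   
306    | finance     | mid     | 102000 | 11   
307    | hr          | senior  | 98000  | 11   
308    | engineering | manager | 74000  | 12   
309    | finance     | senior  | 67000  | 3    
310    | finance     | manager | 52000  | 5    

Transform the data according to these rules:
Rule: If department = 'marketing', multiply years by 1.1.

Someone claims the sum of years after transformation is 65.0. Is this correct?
No, the correct result is 75.0.

Step 1: Calculate the correct sum after transformation
Step 2: Apply multiplier 1.1 to records where department = 'marketing'
Step 3: Correct result = 75.0
Step 4: Claimed result = 65.0
Step 5: 75.0 ≠ 65.0
Conclusion: The claimed result is incorrect. The correct answer is 75.0.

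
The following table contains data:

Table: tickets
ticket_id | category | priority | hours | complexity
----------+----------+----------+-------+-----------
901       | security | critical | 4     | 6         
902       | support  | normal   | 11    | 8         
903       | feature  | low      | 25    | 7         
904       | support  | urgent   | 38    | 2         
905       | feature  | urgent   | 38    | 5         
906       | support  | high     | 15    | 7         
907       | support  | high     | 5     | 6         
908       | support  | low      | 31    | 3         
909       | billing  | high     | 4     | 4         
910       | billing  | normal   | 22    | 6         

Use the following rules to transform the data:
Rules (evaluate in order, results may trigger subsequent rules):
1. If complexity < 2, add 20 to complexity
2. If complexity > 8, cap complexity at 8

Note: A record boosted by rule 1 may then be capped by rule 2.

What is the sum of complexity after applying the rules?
54

Step 1: Apply rule 1 to records with complexity < 2
  - 0 records get bonus of 20
  - Of these, 0 records then exceed 8 and get capped
Step 2: Apply rule 2 to records with complexity > 8
  - 0 records (original) are capped
Step 3: Calculate final sum = 54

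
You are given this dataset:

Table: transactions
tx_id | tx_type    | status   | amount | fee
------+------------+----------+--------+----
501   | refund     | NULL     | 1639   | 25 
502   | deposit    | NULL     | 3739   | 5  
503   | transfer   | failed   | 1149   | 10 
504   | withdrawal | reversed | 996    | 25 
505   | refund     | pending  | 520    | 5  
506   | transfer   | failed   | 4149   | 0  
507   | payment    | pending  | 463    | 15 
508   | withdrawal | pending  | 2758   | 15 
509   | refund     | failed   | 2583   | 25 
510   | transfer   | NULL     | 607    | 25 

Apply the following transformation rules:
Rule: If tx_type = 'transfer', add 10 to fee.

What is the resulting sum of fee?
180

Step 1: Count records where tx_type = 'transfer': 3
Step 2: Total bonus added: 3 × 10 = 30
Step 3: Original sum of fee: 150
Step 4: Final sum = 150 + 30 = 180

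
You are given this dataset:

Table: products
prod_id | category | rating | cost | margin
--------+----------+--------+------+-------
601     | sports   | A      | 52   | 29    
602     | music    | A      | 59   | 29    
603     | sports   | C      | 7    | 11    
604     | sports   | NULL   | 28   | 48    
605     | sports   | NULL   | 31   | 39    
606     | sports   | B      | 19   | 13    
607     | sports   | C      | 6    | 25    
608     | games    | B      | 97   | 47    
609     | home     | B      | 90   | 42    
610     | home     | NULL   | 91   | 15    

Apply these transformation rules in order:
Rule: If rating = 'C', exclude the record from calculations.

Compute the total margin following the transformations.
262

Step 1: Identify records where rating = 'C'
Step 2: The excluded records sum to 36
Step 3: Original total margin = 298
Step 4: Remaining total = 298 - 36 = 262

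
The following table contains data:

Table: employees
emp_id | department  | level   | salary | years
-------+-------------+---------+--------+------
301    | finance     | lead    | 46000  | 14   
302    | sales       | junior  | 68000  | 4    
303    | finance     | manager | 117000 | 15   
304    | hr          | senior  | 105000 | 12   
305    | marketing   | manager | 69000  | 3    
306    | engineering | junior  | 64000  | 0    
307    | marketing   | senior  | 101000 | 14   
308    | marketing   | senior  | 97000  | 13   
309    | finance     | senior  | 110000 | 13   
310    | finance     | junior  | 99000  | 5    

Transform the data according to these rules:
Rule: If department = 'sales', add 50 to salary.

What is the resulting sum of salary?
876050

Step 1: Count records where department = 'sales': 1
Step 2: Total bonus added: 1 × 50 = 50
Step 3: Original sum of salary: 876000
Step 4: Final sum = 876000 + 50 = 876050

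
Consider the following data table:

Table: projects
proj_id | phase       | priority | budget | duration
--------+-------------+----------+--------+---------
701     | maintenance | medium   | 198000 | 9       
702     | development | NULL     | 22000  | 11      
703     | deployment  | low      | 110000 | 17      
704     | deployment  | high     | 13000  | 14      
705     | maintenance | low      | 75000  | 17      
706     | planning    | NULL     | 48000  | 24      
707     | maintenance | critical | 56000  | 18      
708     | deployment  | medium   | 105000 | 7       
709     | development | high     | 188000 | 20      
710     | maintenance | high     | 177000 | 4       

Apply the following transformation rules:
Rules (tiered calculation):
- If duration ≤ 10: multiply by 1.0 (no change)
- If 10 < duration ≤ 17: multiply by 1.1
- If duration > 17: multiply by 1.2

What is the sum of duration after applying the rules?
159.3

Step 1: Tier 1 (duration ≤ 10): 3 records, sum = 20 × 1.0 = 20.0
Step 2: Tier 2 (10 < duration ≤ 17): 4 records, sum = 59 × 1.1 = 64.9
Step 3: Tier 3 (duration > 17): 3 records, sum = 62 × 1.2 = 74.4
Step 4: Final sum = 20.0 + 64.9 + 74.4 = 159.3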